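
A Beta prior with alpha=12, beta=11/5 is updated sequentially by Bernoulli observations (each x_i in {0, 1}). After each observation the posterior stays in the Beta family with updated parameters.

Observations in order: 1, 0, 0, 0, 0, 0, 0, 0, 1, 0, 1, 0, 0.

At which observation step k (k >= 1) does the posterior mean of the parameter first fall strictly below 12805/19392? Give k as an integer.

k = 6

obs 1: x=1 → posterior Beta(13, 11/5)
obs 2: x=0 → posterior Beta(13, 16/5)
obs 3: x=0 → posterior Beta(13, 21/5)
obs 4: x=0 → posterior Beta(13, 26/5)
obs 5: x=0 → posterior Beta(13, 31/5)
obs 6: x=0 → posterior Beta(13, 36/5)
obs 7: x=0 → posterior Beta(13, 41/5)
obs 8: x=0 → posterior Beta(13, 46/5)
obs 9: x=1 → posterior Beta(14, 46/5)
obs 10: x=0 → posterior Beta(14, 51/5)
obs 11: x=1 → posterior Beta(15, 51/5)
obs 12: x=0 → posterior Beta(15, 56/5)
obs 13: x=0 → posterior Beta(15, 61/5)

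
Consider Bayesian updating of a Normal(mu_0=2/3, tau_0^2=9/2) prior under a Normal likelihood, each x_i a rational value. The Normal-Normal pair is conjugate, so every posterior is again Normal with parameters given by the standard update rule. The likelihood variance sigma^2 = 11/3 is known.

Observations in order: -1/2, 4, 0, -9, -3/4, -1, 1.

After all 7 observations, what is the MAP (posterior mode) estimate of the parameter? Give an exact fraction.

obs 1: x=-1/2 → posterior Normal(1/42, 99/49)
obs 2: x=4 → posterior Normal(655/456, 99/76)
obs 3: x=0 → posterior Normal(655/618, 99/103)
obs 4: x=-9 → posterior Normal(-803/780, 99/130)
obs 5: x=-3/4 → posterior Normal(-1849/1884, 99/157)
obs 6: x=-1 → posterior Normal(-2173/2208, 99/184)
obs 7: x=1 → posterior Normal(-1849/2532, 99/211)

-1849/2532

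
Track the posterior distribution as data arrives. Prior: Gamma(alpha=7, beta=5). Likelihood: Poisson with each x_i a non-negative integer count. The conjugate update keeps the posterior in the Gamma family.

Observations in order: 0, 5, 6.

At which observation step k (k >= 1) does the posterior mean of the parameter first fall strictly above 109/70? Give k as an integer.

obs 1: x=0 → posterior Gamma(7, 6)
obs 2: x=5 → posterior Gamma(12, 7)
obs 3: x=6 → posterior Gamma(18, 8)

k = 2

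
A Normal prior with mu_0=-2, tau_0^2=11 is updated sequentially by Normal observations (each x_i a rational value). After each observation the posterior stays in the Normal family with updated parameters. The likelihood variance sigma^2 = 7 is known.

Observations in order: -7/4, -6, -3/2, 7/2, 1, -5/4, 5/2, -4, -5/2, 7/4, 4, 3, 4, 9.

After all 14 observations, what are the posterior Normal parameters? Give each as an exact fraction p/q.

mu_0=461/644, tau_0^2=11/23

obs 1: x=-7/4 → posterior Normal(-133/72, 77/18)
obs 2: x=-6 → posterior Normal(-397/116, 77/29)
obs 3: x=-3/2 → posterior Normal(-463/160, 77/40)
obs 4: x=7/2 → posterior Normal(-103/68, 77/51)
obs 5: x=1 → posterior Normal(-265/248, 77/62)
obs 6: x=-5/4 → posterior Normal(-80/73, 77/73)
obs 7: x=5/2 → posterior Normal(-5/8, 11/12)
obs 8: x=-4 → posterior Normal(-193/190, 77/95)
obs 9: x=-5/2 → posterior Normal(-62/53, 77/106)
obs 10: x=7/4 → posterior Normal(-419/468, 77/117)
obs 11: x=4 → posterior Normal(-243/512, 77/128)
obs 12: x=3 → posterior Normal(-111/556, 77/139)
obs 13: x=4 → posterior Normal(13/120, 77/150)
obs 14: x=9 → posterior Normal(461/644, 11/23)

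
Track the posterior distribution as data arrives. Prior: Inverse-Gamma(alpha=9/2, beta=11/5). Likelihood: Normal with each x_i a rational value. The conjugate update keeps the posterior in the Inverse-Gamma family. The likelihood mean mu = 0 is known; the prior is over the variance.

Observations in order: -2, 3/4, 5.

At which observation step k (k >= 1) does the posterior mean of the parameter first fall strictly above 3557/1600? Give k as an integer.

k = 3

obs 1: x=-2 → posterior Inverse-Gamma(5, 21/5)
obs 2: x=3/4 → posterior Inverse-Gamma(11/2, 717/160)
obs 3: x=5 → posterior Inverse-Gamma(6, 2717/160)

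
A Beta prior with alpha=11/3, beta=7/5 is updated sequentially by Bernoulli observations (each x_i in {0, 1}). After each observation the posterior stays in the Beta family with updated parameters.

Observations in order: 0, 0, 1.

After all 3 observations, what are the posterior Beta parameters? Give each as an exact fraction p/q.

obs 1: x=0 → posterior Beta(11/3, 12/5)
obs 2: x=0 → posterior Beta(11/3, 17/5)
obs 3: x=1 → posterior Beta(14/3, 17/5)

alpha=14/3, beta=17/5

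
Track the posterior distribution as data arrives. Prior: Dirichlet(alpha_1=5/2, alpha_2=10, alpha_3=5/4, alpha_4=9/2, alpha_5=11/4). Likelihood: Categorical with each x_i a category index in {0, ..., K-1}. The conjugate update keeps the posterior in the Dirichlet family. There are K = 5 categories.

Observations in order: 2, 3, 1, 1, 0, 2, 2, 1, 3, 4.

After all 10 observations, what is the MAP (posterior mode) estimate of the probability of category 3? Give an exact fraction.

obs 1: x=2 → posterior Dirichlet(5/2, 10, 9/4, 9/2, 11/4)
obs 2: x=3 → posterior Dirichlet(5/2, 10, 9/4, 11/2, 11/4)
obs 3: x=1 → posterior Dirichlet(5/2, 11, 9/4, 11/2, 11/4)
obs 4: x=1 → posterior Dirichlet(5/2, 12, 9/4, 11/2, 11/4)
obs 5: x=0 → posterior Dirichlet(7/2, 12, 9/4, 11/2, 11/4)
obs 6: x=2 → posterior Dirichlet(7/2, 12, 13/4, 11/2, 11/4)
obs 7: x=2 → posterior Dirichlet(7/2, 12, 17/4, 11/2, 11/4)
obs 8: x=1 → posterior Dirichlet(7/2, 13, 17/4, 11/2, 11/4)
obs 9: x=3 → posterior Dirichlet(7/2, 13, 17/4, 13/2, 11/4)
obs 10: x=4 → posterior Dirichlet(7/2, 13, 17/4, 13/2, 15/4)

11/52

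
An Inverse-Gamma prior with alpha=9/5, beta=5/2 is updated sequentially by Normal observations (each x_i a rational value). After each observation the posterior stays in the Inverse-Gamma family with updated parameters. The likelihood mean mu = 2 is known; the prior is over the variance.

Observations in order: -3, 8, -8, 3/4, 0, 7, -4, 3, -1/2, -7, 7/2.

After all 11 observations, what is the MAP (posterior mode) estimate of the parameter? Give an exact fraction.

25845/1328

obs 1: x=-3 → posterior Inverse-Gamma(23/10, 15)
obs 2: x=8 → posterior Inverse-Gamma(14/5, 33)
obs 3: x=-8 → posterior Inverse-Gamma(33/10, 83)
obs 4: x=3/4 → posterior Inverse-Gamma(19/5, 2681/32)
obs 5: x=0 → posterior Inverse-Gamma(43/10, 2745/32)
obs 6: x=7 → posterior Inverse-Gamma(24/5, 3145/32)
obs 7: x=-4 → posterior Inverse-Gamma(53/10, 3721/32)
obs 8: x=3 → posterior Inverse-Gamma(29/5, 3737/32)
obs 9: x=-1/2 → posterior Inverse-Gamma(63/10, 3837/32)
obs 10: x=-7 → posterior Inverse-Gamma(34/5, 5133/32)
obs 11: x=7/2 → posterior Inverse-Gamma(73/10, 5169/32)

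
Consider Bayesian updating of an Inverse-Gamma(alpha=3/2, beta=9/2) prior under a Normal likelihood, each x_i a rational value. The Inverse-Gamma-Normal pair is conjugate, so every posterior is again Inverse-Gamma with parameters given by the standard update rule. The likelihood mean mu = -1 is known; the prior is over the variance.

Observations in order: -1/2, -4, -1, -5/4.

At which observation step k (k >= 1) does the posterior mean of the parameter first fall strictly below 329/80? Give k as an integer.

k = 4

obs 1: x=-1/2 → posterior Inverse-Gamma(2, 37/8)
obs 2: x=-4 → posterior Inverse-Gamma(5/2, 73/8)
obs 3: x=-1 → posterior Inverse-Gamma(3, 73/8)
obs 4: x=-5/4 → posterior Inverse-Gamma(7/2, 293/32)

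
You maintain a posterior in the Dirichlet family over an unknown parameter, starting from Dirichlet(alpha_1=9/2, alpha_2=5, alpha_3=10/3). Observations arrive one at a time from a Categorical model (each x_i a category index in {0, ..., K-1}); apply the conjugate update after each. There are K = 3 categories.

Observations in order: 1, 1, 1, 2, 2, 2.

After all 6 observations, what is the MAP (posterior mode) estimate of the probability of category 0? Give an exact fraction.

obs 1: x=1 → posterior Dirichlet(9/2, 6, 10/3)
obs 2: x=1 → posterior Dirichlet(9/2, 7, 10/3)
obs 3: x=1 → posterior Dirichlet(9/2, 8, 10/3)
obs 4: x=2 → posterior Dirichlet(9/2, 8, 13/3)
obs 5: x=2 → posterior Dirichlet(9/2, 8, 16/3)
obs 6: x=2 → posterior Dirichlet(9/2, 8, 19/3)

21/95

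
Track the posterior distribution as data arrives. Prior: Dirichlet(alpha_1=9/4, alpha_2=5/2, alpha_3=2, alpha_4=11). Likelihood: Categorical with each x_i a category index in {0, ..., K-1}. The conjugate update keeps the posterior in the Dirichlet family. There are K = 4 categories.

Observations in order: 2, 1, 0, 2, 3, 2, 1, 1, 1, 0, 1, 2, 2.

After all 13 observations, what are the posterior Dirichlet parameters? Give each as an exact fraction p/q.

alpha_1=17/4, alpha_2=15/2, alpha_3=7, alpha_4=12

obs 1: x=2 → posterior Dirichlet(9/4, 5/2, 3, 11)
obs 2: x=1 → posterior Dirichlet(9/4, 7/2, 3, 11)
obs 3: x=0 → posterior Dirichlet(13/4, 7/2, 3, 11)
obs 4: x=2 → posterior Dirichlet(13/4, 7/2, 4, 11)
obs 5: x=3 → posterior Dirichlet(13/4, 7/2, 4, 12)
obs 6: x=2 → posterior Dirichlet(13/4, 7/2, 5, 12)
obs 7: x=1 → posterior Dirichlet(13/4, 9/2, 5, 12)
obs 8: x=1 → posterior Dirichlet(13/4, 11/2, 5, 12)
obs 9: x=1 → posterior Dirichlet(13/4, 13/2, 5, 12)
obs 10: x=0 → posterior Dirichlet(17/4, 13/2, 5, 12)
obs 11: x=1 → posterior Dirichlet(17/4, 15/2, 5, 12)
obs 12: x=2 → posterior Dirichlet(17/4, 15/2, 6, 12)
obs 13: x=2 → posterior Dirichlet(17/4, 15/2, 7, 12)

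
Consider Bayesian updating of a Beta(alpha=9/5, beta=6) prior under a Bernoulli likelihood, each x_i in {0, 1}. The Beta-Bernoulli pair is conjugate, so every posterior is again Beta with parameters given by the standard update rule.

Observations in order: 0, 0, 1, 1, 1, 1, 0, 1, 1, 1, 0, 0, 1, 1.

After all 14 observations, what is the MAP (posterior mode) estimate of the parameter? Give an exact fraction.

49/99

obs 1: x=0 → posterior Beta(9/5, 7)
obs 2: x=0 → posterior Beta(9/5, 8)
obs 3: x=1 → posterior Beta(14/5, 8)
obs 4: x=1 → posterior Beta(19/5, 8)
obs 5: x=1 → posterior Beta(24/5, 8)
obs 6: x=1 → posterior Beta(29/5, 8)
obs 7: x=0 → posterior Beta(29/5, 9)
obs 8: x=1 → posterior Beta(34/5, 9)
obs 9: x=1 → posterior Beta(39/5, 9)
obs 10: x=1 → posterior Beta(44/5, 9)
obs 11: x=0 → posterior Beta(44/5, 10)
obs 12: x=0 → posterior Beta(44/5, 11)
obs 13: x=1 → posterior Beta(49/5, 11)
obs 14: x=1 → posterior Beta(54/5, 11)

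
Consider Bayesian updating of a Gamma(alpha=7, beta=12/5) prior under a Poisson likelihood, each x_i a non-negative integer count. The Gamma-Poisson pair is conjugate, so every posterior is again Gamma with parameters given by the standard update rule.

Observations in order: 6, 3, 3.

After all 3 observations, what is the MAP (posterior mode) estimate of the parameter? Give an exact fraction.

obs 1: x=6 → posterior Gamma(13, 17/5)
obs 2: x=3 → posterior Gamma(16, 22/5)
obs 3: x=3 → posterior Gamma(19, 27/5)

10/3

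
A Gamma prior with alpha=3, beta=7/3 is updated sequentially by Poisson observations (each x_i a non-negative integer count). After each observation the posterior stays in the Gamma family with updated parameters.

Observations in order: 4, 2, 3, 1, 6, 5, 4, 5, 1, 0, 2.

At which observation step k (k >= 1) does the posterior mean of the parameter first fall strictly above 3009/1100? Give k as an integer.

obs 1: x=4 → posterior Gamma(7, 10/3)
obs 2: x=2 → posterior Gamma(9, 13/3)
obs 3: x=3 → posterior Gamma(12, 16/3)
obs 4: x=1 → posterior Gamma(13, 19/3)
obs 5: x=6 → posterior Gamma(19, 22/3)
obs 6: x=5 → posterior Gamma(24, 25/3)
obs 7: x=4 → posterior Gamma(28, 28/3)
obs 8: x=5 → posterior Gamma(33, 31/3)
obs 9: x=1 → posterior Gamma(34, 34/3)
obs 10: x=0 → posterior Gamma(34, 37/3)
obs 11: x=2 → posterior Gamma(36, 40/3)

k = 6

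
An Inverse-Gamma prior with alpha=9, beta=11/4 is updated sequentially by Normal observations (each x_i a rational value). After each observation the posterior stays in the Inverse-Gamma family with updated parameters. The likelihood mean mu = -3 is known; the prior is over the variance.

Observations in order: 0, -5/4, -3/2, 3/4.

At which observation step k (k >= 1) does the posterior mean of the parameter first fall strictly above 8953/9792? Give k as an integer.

obs 1: x=0 → posterior Inverse-Gamma(19/2, 29/4)
obs 2: x=-5/4 → posterior Inverse-Gamma(10, 281/32)
obs 3: x=-3/2 → posterior Inverse-Gamma(21/2, 317/32)
obs 4: x=3/4 → posterior Inverse-Gamma(11, 271/16)

k = 2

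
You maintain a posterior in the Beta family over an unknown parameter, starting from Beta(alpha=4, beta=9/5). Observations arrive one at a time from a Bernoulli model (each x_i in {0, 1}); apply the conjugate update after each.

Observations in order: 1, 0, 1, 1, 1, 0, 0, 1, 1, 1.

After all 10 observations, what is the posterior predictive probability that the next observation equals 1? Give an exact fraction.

obs 1: x=1 → posterior Beta(5, 9/5)
obs 2: x=0 → posterior Beta(5, 14/5)
obs 3: x=1 → posterior Beta(6, 14/5)
obs 4: x=1 → posterior Beta(7, 14/5)
obs 5: x=1 → posterior Beta(8, 14/5)
obs 6: x=0 → posterior Beta(8, 19/5)
obs 7: x=0 → posterior Beta(8, 24/5)
obs 8: x=1 → posterior Beta(9, 24/5)
obs 9: x=1 → posterior Beta(10, 24/5)
obs 10: x=1 → posterior Beta(11, 24/5)

55/79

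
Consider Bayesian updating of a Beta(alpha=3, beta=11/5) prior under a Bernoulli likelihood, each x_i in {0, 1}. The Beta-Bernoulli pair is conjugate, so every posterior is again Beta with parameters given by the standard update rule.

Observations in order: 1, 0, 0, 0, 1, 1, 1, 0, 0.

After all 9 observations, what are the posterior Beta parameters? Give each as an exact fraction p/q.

alpha=7, beta=36/5

obs 1: x=1 → posterior Beta(4, 11/5)
obs 2: x=0 → posterior Beta(4, 16/5)
obs 3: x=0 → posterior Beta(4, 21/5)
obs 4: x=0 → posterior Beta(4, 26/5)
obs 5: x=1 → posterior Beta(5, 26/5)
obs 6: x=1 → posterior Beta(6, 26/5)
obs 7: x=1 → posterior Beta(7, 26/5)
obs 8: x=0 → posterior Beta(7, 31/5)
obs 9: x=0 → posterior Beta(7, 36/5)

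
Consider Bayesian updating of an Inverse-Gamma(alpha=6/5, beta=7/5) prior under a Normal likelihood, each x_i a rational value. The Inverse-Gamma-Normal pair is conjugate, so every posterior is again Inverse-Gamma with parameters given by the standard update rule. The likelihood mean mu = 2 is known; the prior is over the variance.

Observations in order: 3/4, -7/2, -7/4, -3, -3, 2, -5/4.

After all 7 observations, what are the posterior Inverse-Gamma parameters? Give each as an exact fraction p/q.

alpha=47/10, beta=8739/160

obs 1: x=3/4 → posterior Inverse-Gamma(17/10, 349/160)
obs 2: x=-7/2 → posterior Inverse-Gamma(11/5, 2769/160)
obs 3: x=-7/4 → posterior Inverse-Gamma(27/10, 1947/80)
obs 4: x=-3 → posterior Inverse-Gamma(16/5, 2947/80)
obs 5: x=-3 → posterior Inverse-Gamma(37/10, 3947/80)
obs 6: x=2 → posterior Inverse-Gamma(21/5, 3947/80)
obs 7: x=-5/4 → posterior Inverse-Gamma(47/10, 8739/160)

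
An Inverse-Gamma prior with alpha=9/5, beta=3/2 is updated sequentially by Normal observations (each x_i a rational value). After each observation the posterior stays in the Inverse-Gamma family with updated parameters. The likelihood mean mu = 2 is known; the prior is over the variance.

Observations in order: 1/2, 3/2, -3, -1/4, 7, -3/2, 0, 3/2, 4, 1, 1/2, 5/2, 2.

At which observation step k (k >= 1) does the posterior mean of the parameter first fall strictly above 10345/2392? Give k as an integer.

obs 1: x=1/2 → posterior Inverse-Gamma(23/10, 21/8)
obs 2: x=3/2 → posterior Inverse-Gamma(14/5, 11/4)
obs 3: x=-3 → posterior Inverse-Gamma(33/10, 61/4)
obs 4: x=-1/4 → posterior Inverse-Gamma(19/5, 569/32)
obs 5: x=7 → posterior Inverse-Gamma(43/10, 969/32)
obs 6: x=-3/2 → posterior Inverse-Gamma(24/5, 1165/32)
obs 7: x=0 → posterior Inverse-Gamma(53/10, 1229/32)
obs 8: x=3/2 → posterior Inverse-Gamma(29/5, 1233/32)
obs 9: x=4 → posterior Inverse-Gamma(63/10, 1297/32)
obs 10: x=1 → posterior Inverse-Gamma(34/5, 1313/32)
obs 11: x=1/2 → posterior Inverse-Gamma(73/10, 1349/32)
obs 12: x=5/2 → posterior Inverse-Gamma(39/5, 1353/32)
obs 13: x=2 → posterior Inverse-Gamma(83/10, 1353/32)

k = 3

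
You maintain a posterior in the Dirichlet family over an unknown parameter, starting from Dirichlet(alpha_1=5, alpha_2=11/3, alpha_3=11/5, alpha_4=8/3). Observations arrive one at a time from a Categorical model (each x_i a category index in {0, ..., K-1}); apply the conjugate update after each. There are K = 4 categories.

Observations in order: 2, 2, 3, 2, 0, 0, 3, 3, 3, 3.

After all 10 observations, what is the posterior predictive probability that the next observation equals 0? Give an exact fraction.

105/353

obs 1: x=2 → posterior Dirichlet(5, 11/3, 16/5, 8/3)
obs 2: x=2 → posterior Dirichlet(5, 11/3, 21/5, 8/3)
obs 3: x=3 → posterior Dirichlet(5, 11/3, 21/5, 11/3)
obs 4: x=2 → posterior Dirichlet(5, 11/3, 26/5, 11/3)
obs 5: x=0 → posterior Dirichlet(6, 11/3, 26/5, 11/3)
obs 6: x=0 → posterior Dirichlet(7, 11/3, 26/5, 11/3)
obs 7: x=3 → posterior Dirichlet(7, 11/3, 26/5, 14/3)
obs 8: x=3 → posterior Dirichlet(7, 11/3, 26/5, 17/3)
obs 9: x=3 → posterior Dirichlet(7, 11/3, 26/5, 20/3)
obs 10: x=3 → posterior Dirichlet(7, 11/3, 26/5, 23/3)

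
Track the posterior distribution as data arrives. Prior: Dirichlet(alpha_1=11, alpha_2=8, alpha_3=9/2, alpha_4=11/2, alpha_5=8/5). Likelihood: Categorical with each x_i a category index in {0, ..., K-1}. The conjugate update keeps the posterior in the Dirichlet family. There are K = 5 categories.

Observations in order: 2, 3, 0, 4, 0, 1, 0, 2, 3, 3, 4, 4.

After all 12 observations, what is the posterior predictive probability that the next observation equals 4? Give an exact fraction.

23/213

obs 1: x=2 → posterior Dirichlet(11, 8, 11/2, 11/2, 8/5)
obs 2: x=3 → posterior Dirichlet(11, 8, 11/2, 13/2, 8/5)
obs 3: x=0 → posterior Dirichlet(12, 8, 11/2, 13/2, 8/5)
obs 4: x=4 → posterior Dirichlet(12, 8, 11/2, 13/2, 13/5)
obs 5: x=0 → posterior Dirichlet(13, 8, 11/2, 13/2, 13/5)
obs 6: x=1 → posterior Dirichlet(13, 9, 11/2, 13/2, 13/5)
obs 7: x=0 → posterior Dirichlet(14, 9, 11/2, 13/2, 13/5)
obs 8: x=2 → posterior Dirichlet(14, 9, 13/2, 13/2, 13/5)
obs 9: x=3 → posterior Dirichlet(14, 9, 13/2, 15/2, 13/5)
obs 10: x=3 → posterior Dirichlet(14, 9, 13/2, 17/2, 13/5)
obs 11: x=4 → posterior Dirichlet(14, 9, 13/2, 17/2, 18/5)
obs 12: x=4 → posterior Dirichlet(14, 9, 13/2, 17/2, 23/5)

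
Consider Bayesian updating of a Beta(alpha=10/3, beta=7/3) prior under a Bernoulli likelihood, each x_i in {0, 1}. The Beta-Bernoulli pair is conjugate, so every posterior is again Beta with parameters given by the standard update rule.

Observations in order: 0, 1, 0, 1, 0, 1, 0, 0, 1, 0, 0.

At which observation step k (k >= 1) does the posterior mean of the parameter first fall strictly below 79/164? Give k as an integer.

obs 1: x=0 → posterior Beta(10/3, 10/3)
obs 2: x=1 → posterior Beta(13/3, 10/3)
obs 3: x=0 → posterior Beta(13/3, 13/3)
obs 4: x=1 → posterior Beta(16/3, 13/3)
obs 5: x=0 → posterior Beta(16/3, 16/3)
obs 6: x=1 → posterior Beta(19/3, 16/3)
obs 7: x=0 → posterior Beta(19/3, 19/3)
obs 8: x=0 → posterior Beta(19/3, 22/3)
obs 9: x=1 → posterior Beta(22/3, 22/3)
obs 10: x=0 → posterior Beta(22/3, 25/3)
obs 11: x=0 → posterior Beta(22/3, 28/3)

k = 8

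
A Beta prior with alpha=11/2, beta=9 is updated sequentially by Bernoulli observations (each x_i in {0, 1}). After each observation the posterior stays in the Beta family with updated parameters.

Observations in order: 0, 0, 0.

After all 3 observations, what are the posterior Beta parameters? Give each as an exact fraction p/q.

obs 1: x=0 → posterior Beta(11/2, 10)
obs 2: x=0 → posterior Beta(11/2, 11)
obs 3: x=0 → posterior Beta(11/2, 12)

alpha=11/2, beta=12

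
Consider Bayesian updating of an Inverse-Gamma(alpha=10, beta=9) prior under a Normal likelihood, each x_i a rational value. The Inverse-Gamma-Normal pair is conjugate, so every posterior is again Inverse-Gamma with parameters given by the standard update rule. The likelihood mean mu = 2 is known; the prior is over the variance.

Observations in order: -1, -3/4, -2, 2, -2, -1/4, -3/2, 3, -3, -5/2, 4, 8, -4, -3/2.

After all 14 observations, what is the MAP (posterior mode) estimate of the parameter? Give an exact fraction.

obs 1: x=-1 → posterior Inverse-Gamma(21/2, 27/2)
obs 2: x=-3/4 → posterior Inverse-Gamma(11, 553/32)
obs 3: x=-2 → posterior Inverse-Gamma(23/2, 809/32)
obs 4: x=2 → posterior Inverse-Gamma(12, 809/32)
obs 5: x=-2 → posterior Inverse-Gamma(25/2, 1065/32)
obs 6: x=-1/4 → posterior Inverse-Gamma(13, 573/16)
obs 7: x=-3/2 → posterior Inverse-Gamma(27/2, 671/16)
obs 8: x=3 → posterior Inverse-Gamma(14, 679/16)
obs 9: x=-3 → posterior Inverse-Gamma(29/2, 879/16)
obs 10: x=-5/2 → posterior Inverse-Gamma(15, 1041/16)
obs 11: x=4 → posterior Inverse-Gamma(31/2, 1073/16)
obs 12: x=8 → posterior Inverse-Gamma(16, 1361/16)
obs 13: x=-4 → posterior Inverse-Gamma(33/2, 1649/16)
obs 14: x=-3/2 → posterior Inverse-Gamma(17, 1747/16)

1747/288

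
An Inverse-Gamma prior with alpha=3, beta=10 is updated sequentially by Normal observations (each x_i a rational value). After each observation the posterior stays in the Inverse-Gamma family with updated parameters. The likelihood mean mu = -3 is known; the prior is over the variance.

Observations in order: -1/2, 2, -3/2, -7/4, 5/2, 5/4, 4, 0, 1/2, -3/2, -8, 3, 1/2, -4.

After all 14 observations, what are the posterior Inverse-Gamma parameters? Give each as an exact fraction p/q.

alpha=10, beta=2001/16

obs 1: x=-1/2 → posterior Inverse-Gamma(7/2, 105/8)
obs 2: x=2 → posterior Inverse-Gamma(4, 205/8)
obs 3: x=-3/2 → posterior Inverse-Gamma(9/2, 107/4)
obs 4: x=-7/4 → posterior Inverse-Gamma(5, 881/32)
obs 5: x=5/2 → posterior Inverse-Gamma(11/2, 1365/32)
obs 6: x=5/4 → posterior Inverse-Gamma(6, 827/16)
obs 7: x=4 → posterior Inverse-Gamma(13/2, 1219/16)
obs 8: x=0 → posterior Inverse-Gamma(7, 1291/16)
obs 9: x=1/2 → posterior Inverse-Gamma(15/2, 1389/16)
obs 10: x=-3/2 → posterior Inverse-Gamma(8, 1407/16)
obs 11: x=-8 → posterior Inverse-Gamma(17/2, 1607/16)
obs 12: x=3 → posterior Inverse-Gamma(9, 1895/16)
obs 13: x=1/2 → posterior Inverse-Gamma(19/2, 1993/16)
obs 14: x=-4 → posterior Inverse-Gamma(10, 2001/16)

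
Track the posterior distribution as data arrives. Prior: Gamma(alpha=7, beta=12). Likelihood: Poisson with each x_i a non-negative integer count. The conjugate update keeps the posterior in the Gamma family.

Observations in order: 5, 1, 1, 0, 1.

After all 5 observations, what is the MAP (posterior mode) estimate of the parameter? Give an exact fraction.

obs 1: x=5 → posterior Gamma(12, 13)
obs 2: x=1 → posterior Gamma(13, 14)
obs 3: x=1 → posterior Gamma(14, 15)
obs 4: x=0 → posterior Gamma(14, 16)
obs 5: x=1 → posterior Gamma(15, 17)

14/17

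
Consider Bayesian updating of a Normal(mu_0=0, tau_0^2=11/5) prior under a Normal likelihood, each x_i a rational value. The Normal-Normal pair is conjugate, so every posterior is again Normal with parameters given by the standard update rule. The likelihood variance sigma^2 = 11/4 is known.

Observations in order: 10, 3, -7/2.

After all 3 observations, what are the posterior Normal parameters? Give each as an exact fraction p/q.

obs 1: x=10 → posterior Normal(40/9, 11/9)
obs 2: x=3 → posterior Normal(4, 11/13)
obs 3: x=-7/2 → posterior Normal(38/17, 11/17)

mu_0=38/17, tau_0^2=11/17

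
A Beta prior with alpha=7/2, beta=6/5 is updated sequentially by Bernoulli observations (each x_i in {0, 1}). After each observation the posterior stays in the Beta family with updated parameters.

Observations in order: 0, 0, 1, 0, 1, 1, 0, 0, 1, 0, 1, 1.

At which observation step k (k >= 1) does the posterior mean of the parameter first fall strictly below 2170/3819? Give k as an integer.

obs 1: x=0 → posterior Beta(7/2, 11/5)
obs 2: x=0 → posterior Beta(7/2, 16/5)
obs 3: x=1 → posterior Beta(9/2, 16/5)
obs 4: x=0 → posterior Beta(9/2, 21/5)
obs 5: x=1 → posterior Beta(11/2, 21/5)
obs 6: x=1 → posterior Beta(13/2, 21/5)
obs 7: x=0 → posterior Beta(13/2, 26/5)
obs 8: x=0 → posterior Beta(13/2, 31/5)
obs 9: x=1 → posterior Beta(15/2, 31/5)
obs 10: x=0 → posterior Beta(15/2, 36/5)
obs 11: x=1 → posterior Beta(17/2, 36/5)
obs 12: x=1 → posterior Beta(19/2, 36/5)

k = 2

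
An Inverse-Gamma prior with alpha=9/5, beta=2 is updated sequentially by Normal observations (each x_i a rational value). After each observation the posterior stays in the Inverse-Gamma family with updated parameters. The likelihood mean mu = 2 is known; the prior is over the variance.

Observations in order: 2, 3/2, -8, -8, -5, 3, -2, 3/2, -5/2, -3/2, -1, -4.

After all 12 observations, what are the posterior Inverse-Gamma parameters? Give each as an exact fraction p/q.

obs 1: x=2 → posterior Inverse-Gamma(23/10, 2)
obs 2: x=3/2 → posterior Inverse-Gamma(14/5, 17/8)
obs 3: x=-8 → posterior Inverse-Gamma(33/10, 417/8)
obs 4: x=-8 → posterior Inverse-Gamma(19/5, 817/8)
obs 5: x=-5 → posterior Inverse-Gamma(43/10, 1013/8)
obs 6: x=3 → posterior Inverse-Gamma(24/5, 1017/8)
obs 7: x=-2 → posterior Inverse-Gamma(53/10, 1081/8)
obs 8: x=3/2 → posterior Inverse-Gamma(29/5, 541/4)
obs 9: x=-5/2 → posterior Inverse-Gamma(63/10, 1163/8)
obs 10: x=-3/2 → posterior Inverse-Gamma(34/5, 303/2)
obs 11: x=-1 → posterior Inverse-Gamma(73/10, 156)
obs 12: x=-4 → posterior Inverse-Gamma(39/5, 174)

alpha=39/5, beta=174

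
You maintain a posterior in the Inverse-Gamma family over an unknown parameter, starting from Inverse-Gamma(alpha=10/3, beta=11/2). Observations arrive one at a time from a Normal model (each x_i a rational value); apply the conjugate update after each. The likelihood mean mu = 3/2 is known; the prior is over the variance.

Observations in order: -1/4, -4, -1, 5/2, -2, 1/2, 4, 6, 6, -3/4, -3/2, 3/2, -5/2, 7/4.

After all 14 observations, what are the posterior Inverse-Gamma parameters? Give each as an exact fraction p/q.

alpha=31/3, beta=2267/32

obs 1: x=-1/4 → posterior Inverse-Gamma(23/6, 225/32)
obs 2: x=-4 → posterior Inverse-Gamma(13/3, 709/32)
obs 3: x=-1 → posterior Inverse-Gamma(29/6, 809/32)
obs 4: x=5/2 → posterior Inverse-Gamma(16/3, 825/32)
obs 5: x=-2 → posterior Inverse-Gamma(35/6, 1021/32)
obs 6: x=1/2 → posterior Inverse-Gamma(19/3, 1037/32)
obs 7: x=4 → posterior Inverse-Gamma(41/6, 1137/32)
obs 8: x=6 → posterior Inverse-Gamma(22/3, 1461/32)
obs 9: x=6 → posterior Inverse-Gamma(47/6, 1785/32)
obs 10: x=-3/4 → posterior Inverse-Gamma(25/3, 933/16)
obs 11: x=-3/2 → posterior Inverse-Gamma(53/6, 1005/16)
obs 12: x=3/2 → posterior Inverse-Gamma(28/3, 1005/16)
obs 13: x=-5/2 → posterior Inverse-Gamma(59/6, 1133/16)
obs 14: x=7/4 → posterior Inverse-Gamma(31/3, 2267/32)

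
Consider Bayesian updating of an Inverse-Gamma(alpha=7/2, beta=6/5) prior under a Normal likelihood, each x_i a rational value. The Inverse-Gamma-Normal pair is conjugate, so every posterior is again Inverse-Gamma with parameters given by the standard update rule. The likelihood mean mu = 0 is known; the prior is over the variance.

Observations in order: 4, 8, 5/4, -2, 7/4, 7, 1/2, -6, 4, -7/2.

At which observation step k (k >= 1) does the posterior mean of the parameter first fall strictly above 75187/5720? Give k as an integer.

obs 1: x=4 → posterior Inverse-Gamma(4, 46/5)
obs 2: x=8 → posterior Inverse-Gamma(9/2, 206/5)
obs 3: x=5/4 → posterior Inverse-Gamma(5, 6717/160)
obs 4: x=-2 → posterior Inverse-Gamma(11/2, 7037/160)
obs 5: x=7/4 → posterior Inverse-Gamma(6, 3641/80)
obs 6: x=7 → posterior Inverse-Gamma(13/2, 5601/80)
obs 7: x=1/2 → posterior Inverse-Gamma(7, 5611/80)
obs 8: x=-6 → posterior Inverse-Gamma(15/2, 7051/80)
obs 9: x=4 → posterior Inverse-Gamma(8, 7691/80)
obs 10: x=-7/2 → posterior Inverse-Gamma(17/2, 8181/80)

k = 8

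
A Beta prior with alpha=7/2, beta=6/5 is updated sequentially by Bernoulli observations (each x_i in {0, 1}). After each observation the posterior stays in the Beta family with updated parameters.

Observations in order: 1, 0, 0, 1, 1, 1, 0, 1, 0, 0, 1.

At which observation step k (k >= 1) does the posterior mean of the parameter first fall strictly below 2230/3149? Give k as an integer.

k = 2

obs 1: x=1 → posterior Beta(9/2, 6/5)
obs 2: x=0 → posterior Beta(9/2, 11/5)
obs 3: x=0 → posterior Beta(9/2, 16/5)
obs 4: x=1 → posterior Beta(11/2, 16/5)
obs 5: x=1 → posterior Beta(13/2, 16/5)
obs 6: x=1 → posterior Beta(15/2, 16/5)
obs 7: x=0 → posterior Beta(15/2, 21/5)
obs 8: x=1 → posterior Beta(17/2, 21/5)
obs 9: x=0 → posterior Beta(17/2, 26/5)
obs 10: x=0 → posterior Beta(17/2, 31/5)
obs 11: x=1 → posterior Beta(19/2, 31/5)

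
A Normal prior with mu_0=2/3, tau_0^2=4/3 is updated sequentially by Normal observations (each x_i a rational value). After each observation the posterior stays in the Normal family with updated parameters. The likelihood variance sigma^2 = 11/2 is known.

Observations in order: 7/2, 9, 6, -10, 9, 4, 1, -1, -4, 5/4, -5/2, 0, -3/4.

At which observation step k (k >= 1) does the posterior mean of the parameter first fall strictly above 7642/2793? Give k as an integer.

k = 3

obs 1: x=7/2 → posterior Normal(50/41, 44/41)
obs 2: x=9 → posterior Normal(122/49, 44/49)
obs 3: x=6 → posterior Normal(170/57, 44/57)
obs 4: x=-10 → posterior Normal(18/13, 44/65)
obs 5: x=9 → posterior Normal(162/73, 44/73)
obs 6: x=4 → posterior Normal(194/81, 44/81)
obs 7: x=1 → posterior Normal(202/89, 44/89)
obs 8: x=-1 → posterior Normal(2, 44/97)
obs 9: x=-4 → posterior Normal(54/35, 44/105)
obs 10: x=5/4 → posterior Normal(172/113, 44/113)
obs 11: x=-5/2 → posterior Normal(152/121, 4/11)
obs 12: x=0 → posterior Normal(152/129, 44/129)
obs 13: x=-3/4 → posterior Normal(146/137, 44/137)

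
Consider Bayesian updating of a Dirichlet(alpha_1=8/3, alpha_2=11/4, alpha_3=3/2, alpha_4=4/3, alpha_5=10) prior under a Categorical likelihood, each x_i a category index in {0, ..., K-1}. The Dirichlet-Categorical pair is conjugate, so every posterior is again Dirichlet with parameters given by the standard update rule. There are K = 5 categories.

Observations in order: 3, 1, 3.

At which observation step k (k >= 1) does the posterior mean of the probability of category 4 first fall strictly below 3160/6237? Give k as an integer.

obs 1: x=3 → posterior Dirichlet(8/3, 11/4, 3/2, 7/3, 10)
obs 2: x=1 → posterior Dirichlet(8/3, 15/4, 3/2, 7/3, 10)
obs 3: x=3 → posterior Dirichlet(8/3, 15/4, 3/2, 10/3, 10)

k = 2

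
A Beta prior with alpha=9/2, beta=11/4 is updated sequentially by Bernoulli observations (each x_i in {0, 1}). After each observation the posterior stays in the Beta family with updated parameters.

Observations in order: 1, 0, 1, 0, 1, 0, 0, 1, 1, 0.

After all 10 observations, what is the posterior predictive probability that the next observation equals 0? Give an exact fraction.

obs 1: x=1 → posterior Beta(11/2, 11/4)
obs 2: x=0 → posterior Beta(11/2, 15/4)
obs 3: x=1 → posterior Beta(13/2, 15/4)
obs 4: x=0 → posterior Beta(13/2, 19/4)
obs 5: x=1 → posterior Beta(15/2, 19/4)
obs 6: x=0 → posterior Beta(15/2, 23/4)
obs 7: x=0 → posterior Beta(15/2, 27/4)
obs 8: x=1 → posterior Beta(17/2, 27/4)
obs 9: x=1 → posterior Beta(19/2, 27/4)
obs 10: x=0 → posterior Beta(19/2, 31/4)

31/69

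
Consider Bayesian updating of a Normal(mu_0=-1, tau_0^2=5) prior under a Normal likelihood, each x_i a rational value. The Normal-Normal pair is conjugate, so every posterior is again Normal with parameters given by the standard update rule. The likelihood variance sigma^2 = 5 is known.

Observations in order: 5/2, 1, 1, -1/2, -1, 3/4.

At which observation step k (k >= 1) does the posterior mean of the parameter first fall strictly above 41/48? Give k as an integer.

k = 3

obs 1: x=5/2 → posterior Normal(3/4, 5/2)
obs 2: x=1 → posterior Normal(5/6, 5/3)
obs 3: x=1 → posterior Normal(7/8, 5/4)
obs 4: x=-1/2 → posterior Normal(3/5, 1)
obs 5: x=-1 → posterior Normal(1/3, 5/6)
obs 6: x=3/4 → posterior Normal(11/28, 5/7)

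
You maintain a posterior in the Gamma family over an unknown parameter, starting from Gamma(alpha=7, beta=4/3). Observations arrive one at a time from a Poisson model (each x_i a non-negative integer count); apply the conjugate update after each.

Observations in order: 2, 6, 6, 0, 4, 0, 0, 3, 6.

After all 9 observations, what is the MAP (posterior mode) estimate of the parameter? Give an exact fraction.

99/31

obs 1: x=2 → posterior Gamma(9, 7/3)
obs 2: x=6 → posterior Gamma(15, 10/3)
obs 3: x=6 → posterior Gamma(21, 13/3)
obs 4: x=0 → posterior Gamma(21, 16/3)
obs 5: x=4 → posterior Gamma(25, 19/3)
obs 6: x=0 → posterior Gamma(25, 22/3)
obs 7: x=0 → posterior Gamma(25, 25/3)
obs 8: x=3 → posterior Gamma(28, 28/3)
obs 9: x=6 → posterior Gamma(34, 31/3)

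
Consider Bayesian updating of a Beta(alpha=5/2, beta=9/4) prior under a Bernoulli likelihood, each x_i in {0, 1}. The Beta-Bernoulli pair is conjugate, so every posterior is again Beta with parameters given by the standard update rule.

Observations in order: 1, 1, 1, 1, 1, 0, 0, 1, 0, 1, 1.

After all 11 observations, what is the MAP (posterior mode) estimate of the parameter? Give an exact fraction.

38/55

obs 1: x=1 → posterior Beta(7/2, 9/4)
obs 2: x=1 → posterior Beta(9/2, 9/4)
obs 3: x=1 → posterior Beta(11/2, 9/4)
obs 4: x=1 → posterior Beta(13/2, 9/4)
obs 5: x=1 → posterior Beta(15/2, 9/4)
obs 6: x=0 → posterior Beta(15/2, 13/4)
obs 7: x=0 → posterior Beta(15/2, 17/4)
obs 8: x=1 → posterior Beta(17/2, 17/4)
obs 9: x=0 → posterior Beta(17/2, 21/4)
obs 10: x=1 → posterior Beta(19/2, 21/4)
obs 11: x=1 → posterior Beta(21/2, 21/4)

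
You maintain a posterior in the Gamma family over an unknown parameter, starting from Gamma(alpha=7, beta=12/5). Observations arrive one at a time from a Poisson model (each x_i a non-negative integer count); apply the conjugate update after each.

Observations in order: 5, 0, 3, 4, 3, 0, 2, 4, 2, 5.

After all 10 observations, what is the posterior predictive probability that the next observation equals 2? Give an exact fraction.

obs 1: x=5 → posterior Gamma(12, 17/5)
obs 2: x=0 → posterior Gamma(12, 22/5)
obs 3: x=3 → posterior Gamma(15, 27/5)
obs 4: x=4 → posterior Gamma(19, 32/5)
obs 5: x=3 → posterior Gamma(22, 37/5)
obs 6: x=0 → posterior Gamma(22, 42/5)
obs 7: x=2 → posterior Gamma(24, 47/5)
obs 8: x=4 → posterior Gamma(28, 52/5)
obs 9: x=2 → posterior Gamma(30, 57/5)
obs 10: x=5 → posterior Gamma(35, 62/5)

8530798630667382635514228179175549215038515519549236487017988096000/36708589715158079306312158856962101838057111073092849079204507042227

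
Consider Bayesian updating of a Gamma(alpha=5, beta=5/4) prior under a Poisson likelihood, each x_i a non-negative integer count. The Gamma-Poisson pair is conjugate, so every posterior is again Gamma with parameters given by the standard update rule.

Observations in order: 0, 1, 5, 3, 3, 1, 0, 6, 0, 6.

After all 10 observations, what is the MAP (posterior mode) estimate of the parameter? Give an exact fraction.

obs 1: x=0 → posterior Gamma(5, 9/4)
obs 2: x=1 → posterior Gamma(6, 13/4)
obs 3: x=5 → posterior Gamma(11, 17/4)
obs 4: x=3 → posterior Gamma(14, 21/4)
obs 5: x=3 → posterior Gamma(17, 25/4)
obs 6: x=1 → posterior Gamma(18, 29/4)
obs 7: x=0 → posterior Gamma(18, 33/4)
obs 8: x=6 → posterior Gamma(24, 37/4)
obs 9: x=0 → posterior Gamma(24, 41/4)
obs 10: x=6 → posterior Gamma(30, 45/4)

116/45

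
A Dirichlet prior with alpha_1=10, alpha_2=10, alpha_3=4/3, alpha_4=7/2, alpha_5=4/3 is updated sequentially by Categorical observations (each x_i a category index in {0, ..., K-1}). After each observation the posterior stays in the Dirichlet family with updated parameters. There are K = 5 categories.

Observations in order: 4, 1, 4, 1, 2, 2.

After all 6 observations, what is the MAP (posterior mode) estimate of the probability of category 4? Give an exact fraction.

obs 1: x=4 → posterior Dirichlet(10, 10, 4/3, 7/2, 7/3)
obs 2: x=1 → posterior Dirichlet(10, 11, 4/3, 7/2, 7/3)
obs 3: x=4 → posterior Dirichlet(10, 11, 4/3, 7/2, 10/3)
obs 4: x=1 → posterior Dirichlet(10, 12, 4/3, 7/2, 10/3)
obs 5: x=2 → posterior Dirichlet(10, 12, 7/3, 7/2, 10/3)
obs 6: x=2 → posterior Dirichlet(10, 12, 10/3, 7/2, 10/3)

14/163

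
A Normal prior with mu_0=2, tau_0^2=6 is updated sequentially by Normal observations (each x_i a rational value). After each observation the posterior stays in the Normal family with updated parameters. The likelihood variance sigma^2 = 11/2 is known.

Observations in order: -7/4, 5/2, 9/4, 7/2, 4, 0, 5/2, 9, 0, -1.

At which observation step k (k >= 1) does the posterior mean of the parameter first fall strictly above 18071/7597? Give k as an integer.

k = 8

obs 1: x=-7/4 → posterior Normal(1/23, 66/23)
obs 2: x=5/2 → posterior Normal(31/35, 66/35)
obs 3: x=9/4 → posterior Normal(58/47, 66/47)
obs 4: x=7/2 → posterior Normal(100/59, 66/59)
obs 5: x=4 → posterior Normal(148/71, 66/71)
obs 6: x=0 → posterior Normal(148/83, 66/83)
obs 7: x=5/2 → posterior Normal(178/95, 66/95)
obs 8: x=9 → posterior Normal(286/107, 66/107)
obs 9: x=0 → posterior Normal(286/119, 66/119)
obs 10: x=-1 → posterior Normal(274/131, 66/131)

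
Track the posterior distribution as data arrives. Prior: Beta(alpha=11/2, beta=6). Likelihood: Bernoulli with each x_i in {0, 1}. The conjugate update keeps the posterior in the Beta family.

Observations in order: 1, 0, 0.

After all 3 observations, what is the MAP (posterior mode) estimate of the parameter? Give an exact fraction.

obs 1: x=1 → posterior Beta(13/2, 6)
obs 2: x=0 → posterior Beta(13/2, 7)
obs 3: x=0 → posterior Beta(13/2, 8)

11/25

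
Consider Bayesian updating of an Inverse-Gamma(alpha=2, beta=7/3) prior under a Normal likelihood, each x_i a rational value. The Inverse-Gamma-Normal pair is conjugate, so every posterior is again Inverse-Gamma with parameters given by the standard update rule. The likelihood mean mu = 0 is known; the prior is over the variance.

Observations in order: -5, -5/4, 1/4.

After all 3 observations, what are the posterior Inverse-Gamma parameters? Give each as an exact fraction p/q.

alpha=7/2, beta=751/48

obs 1: x=-5 → posterior Inverse-Gamma(5/2, 89/6)
obs 2: x=-5/4 → posterior Inverse-Gamma(3, 1499/96)
obs 3: x=1/4 → posterior Inverse-Gamma(7/2, 751/48)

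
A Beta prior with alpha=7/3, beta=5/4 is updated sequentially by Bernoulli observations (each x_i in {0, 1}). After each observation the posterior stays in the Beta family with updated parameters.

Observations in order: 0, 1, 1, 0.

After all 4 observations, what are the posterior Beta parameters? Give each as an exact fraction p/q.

alpha=13/3, beta=13/4

obs 1: x=0 → posterior Beta(7/3, 9/4)
obs 2: x=1 → posterior Beta(10/3, 9/4)
obs 3: x=1 → posterior Beta(13/3, 9/4)
obs 4: x=0 → posterior Beta(13/3, 13/4)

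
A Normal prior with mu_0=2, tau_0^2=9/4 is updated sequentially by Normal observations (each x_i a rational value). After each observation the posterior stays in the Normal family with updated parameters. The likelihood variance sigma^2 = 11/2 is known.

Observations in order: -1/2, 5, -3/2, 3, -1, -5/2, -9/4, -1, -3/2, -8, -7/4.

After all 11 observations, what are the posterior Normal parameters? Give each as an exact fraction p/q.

obs 1: x=-1/2 → posterior Normal(79/62, 99/62)
obs 2: x=5 → posterior Normal(169/80, 99/80)
obs 3: x=-3/2 → posterior Normal(71/49, 99/98)
obs 4: x=3 → posterior Normal(49/29, 99/116)
obs 5: x=-1 → posterior Normal(89/67, 99/134)
obs 6: x=-5/2 → posterior Normal(7/8, 99/152)
obs 7: x=-9/4 → posterior Normal(37/68, 99/170)
obs 8: x=-1 → posterior Normal(149/376, 99/188)
obs 9: x=-3/2 → posterior Normal(95/412, 99/206)
obs 10: x=-8 → posterior Normal(-193/448, 99/224)
obs 11: x=-7/4 → posterior Normal(-64/121, 9/22)

mu_0=-64/121, tau_0^2=9/22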